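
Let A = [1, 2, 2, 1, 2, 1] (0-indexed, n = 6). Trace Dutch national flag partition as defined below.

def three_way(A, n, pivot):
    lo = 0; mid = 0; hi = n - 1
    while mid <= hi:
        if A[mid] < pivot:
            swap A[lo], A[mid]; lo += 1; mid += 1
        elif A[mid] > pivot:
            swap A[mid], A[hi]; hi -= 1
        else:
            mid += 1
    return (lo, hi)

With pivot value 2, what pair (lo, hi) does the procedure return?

lo=0 mid=0 hi=5
1<2: swap(0,0), lo=1 mid=1 ⇒ [1, 2, 2, 1, 2, 1]
2=2: mid=2
2=2: mid=3
1<2: swap(1,3), lo=2 mid=4 ⇒ [1, 1, 2, 2, 2, 1]
2=2: mid=5
1<2: swap(2,5), lo=3 mid=6 ⇒ [1, 1, 1, 2, 2, 2]
done. lo=3 hi=5; A=[1, 1, 1, 2, 2, 2]

(3, 5)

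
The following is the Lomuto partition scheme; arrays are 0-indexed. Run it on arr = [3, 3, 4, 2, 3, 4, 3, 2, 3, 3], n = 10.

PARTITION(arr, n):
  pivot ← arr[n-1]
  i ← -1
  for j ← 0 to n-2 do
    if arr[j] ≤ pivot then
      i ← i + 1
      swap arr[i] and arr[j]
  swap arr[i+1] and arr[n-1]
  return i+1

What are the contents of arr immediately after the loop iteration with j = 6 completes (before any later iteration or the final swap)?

pivot = arr[9] = 3; i = -1
j=0: arr[0]=3 ≤ 3 → i=0, swap arr[0],arr[0] (no change) → [3, 3, 4, 2, 3, 4, 3, 2, 3, 3]
j=1: arr[1]=3 ≤ 3 → i=1, swap arr[1],arr[1] (no change) → [3, 3, 4, 2, 3, 4, 3, 2, 3, 3]
j=2: arr[2]=4 > 3 → no swap
j=3: arr[3]=2 ≤ 3 → i=2, swap arr[2],arr[3] → [3, 3, 2, 4, 3, 4, 3, 2, 3, 3]
j=4: arr[4]=3 ≤ 3 → i=3, swap arr[3],arr[4] → [3, 3, 2, 3, 4, 4, 3, 2, 3, 3]
j=5: arr[5]=4 > 3 → no swap
j=6: arr[6]=3 ≤ 3 → i=4, swap arr[4],arr[6] → [3, 3, 2, 3, 3, 4, 4, 2, 3, 3]
(after j=6) arr = [3, 3, 2, 3, 3, 4, 4, 2, 3, 3]

[3, 3, 2, 3, 3, 4, 4, 2, 3, 3]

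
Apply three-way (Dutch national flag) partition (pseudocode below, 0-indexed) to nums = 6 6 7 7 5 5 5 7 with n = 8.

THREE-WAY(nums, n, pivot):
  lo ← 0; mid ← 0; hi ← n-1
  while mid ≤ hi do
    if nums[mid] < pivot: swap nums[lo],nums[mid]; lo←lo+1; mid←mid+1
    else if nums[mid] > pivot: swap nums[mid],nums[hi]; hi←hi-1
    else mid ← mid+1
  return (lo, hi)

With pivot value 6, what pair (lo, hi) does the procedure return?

pivot = 6; lo=0, mid=0, hi=7
nums[mid]=6=6: mid=1
nums[mid]=6=6: mid=2
nums[mid]=7>6: swap nums[2],nums[7]; hi=6 → 6 6 7 7 5 5 5 7
nums[mid]=7>6: swap nums[2],nums[6]; hi=5 → 6 6 5 7 5 5 7 7
nums[mid]=5<6: swap nums[0],nums[2]; lo=1,mid=3 → 5 6 6 7 5 5 7 7
nums[mid]=7>6: swap nums[3],nums[5]; hi=4 → 5 6 6 5 5 7 7 7
nums[mid]=5<6: swap nums[1],nums[3]; lo=2,mid=4 → 5 5 6 6 5 7 7 7
nums[mid]=5<6: swap nums[2],nums[4]; lo=3,mid=5 → 5 5 5 6 6 7 7 7
end: lo=3, hi=4; nums = 5 5 5 6 6 7 7 7

(3, 4)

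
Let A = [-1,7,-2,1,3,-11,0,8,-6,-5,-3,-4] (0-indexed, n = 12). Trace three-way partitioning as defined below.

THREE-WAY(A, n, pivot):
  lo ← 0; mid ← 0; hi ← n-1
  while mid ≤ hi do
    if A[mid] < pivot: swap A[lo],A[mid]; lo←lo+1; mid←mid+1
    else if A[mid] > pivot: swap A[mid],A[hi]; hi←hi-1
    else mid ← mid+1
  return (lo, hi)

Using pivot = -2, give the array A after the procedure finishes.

lo=0 mid=0 hi=11
-1>-2: swap(0,11), hi=10 ⇒ [-4,7,-2,1,3,-11,0,8,-6,-5,-3,-1]
-4<-2: swap(0,0), lo=1 mid=1 ⇒ [-4,7,-2,1,3,-11,0,8,-6,-5,-3,-1]
7>-2: swap(1,10), hi=9 ⇒ [-4,-3,-2,1,3,-11,0,8,-6,-5,7,-1]
-3<-2: swap(1,1), lo=2 mid=2 ⇒ [-4,-3,-2,1,3,-11,0,8,-6,-5,7,-1]
-2=-2: mid=3
1>-2: swap(3,9), hi=8 ⇒ [-4,-3,-2,-5,3,-11,0,8,-6,1,7,-1]
-5<-2: swap(2,3), lo=3 mid=4 ⇒ [-4,-3,-5,-2,3,-11,0,8,-6,1,7,-1]
3>-2: swap(4,8), hi=7 ⇒ [-4,-3,-5,-2,-6,-11,0,8,3,1,7,-1]
-6<-2: swap(3,4), lo=4 mid=5 ⇒ [-4,-3,-5,-6,-2,-11,0,8,3,1,7,-1]
-11<-2: swap(4,5), lo=5 mid=6 ⇒ [-4,-3,-5,-6,-11,-2,0,8,3,1,7,-1]
0>-2: swap(6,7), hi=6 ⇒ [-4,-3,-5,-6,-11,-2,8,0,3,1,7,-1]
8>-2: swap(6,6), hi=5 ⇒ [-4,-3,-5,-6,-11,-2,8,0,3,1,7,-1]
done. lo=5 hi=5; A=[-4,-3,-5,-6,-11,-2,8,0,3,1,7,-1]

[-4,-3,-5,-6,-11,-2,8,0,3,1,7,-1]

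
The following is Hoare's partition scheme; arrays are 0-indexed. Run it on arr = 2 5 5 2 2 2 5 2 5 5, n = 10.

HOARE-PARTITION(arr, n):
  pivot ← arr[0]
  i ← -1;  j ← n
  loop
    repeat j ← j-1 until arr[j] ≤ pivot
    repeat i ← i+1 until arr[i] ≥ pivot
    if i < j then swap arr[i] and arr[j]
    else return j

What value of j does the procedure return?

pivot=2
j stops at 7 (2), i stops at 0 (2); swap ⇒ 2 5 5 2 2 2 5 2 5 5
j stops at 5 (2), i stops at 1 (5); swap ⇒ 2 2 5 2 2 5 5 2 5 5
j stops at 4 (2), i stops at 2 (5); swap ⇒ 2 2 2 2 5 5 5 2 5 5
j stops at 3, i stops at 3; i≥j ⇒ return 3. arr=2 2 2 2 5 5 5 2 5 5

3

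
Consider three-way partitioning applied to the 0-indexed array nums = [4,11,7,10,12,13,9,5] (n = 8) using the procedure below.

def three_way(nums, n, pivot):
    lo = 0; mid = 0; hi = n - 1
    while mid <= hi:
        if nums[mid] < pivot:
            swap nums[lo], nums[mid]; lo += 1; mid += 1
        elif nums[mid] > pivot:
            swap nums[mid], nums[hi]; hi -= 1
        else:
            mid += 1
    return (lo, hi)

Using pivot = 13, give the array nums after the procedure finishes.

pivot = 13; lo=0, mid=0, hi=7
nums[mid]=4<13: swap nums[0],nums[0]; lo=1,mid=1 → [4,11,7,10,12,13,9,5]
nums[mid]=11<13: swap nums[1],nums[1]; lo=2,mid=2 → [4,11,7,10,12,13,9,5]
nums[mid]=7<13: swap nums[2],nums[2]; lo=3,mid=3 → [4,11,7,10,12,13,9,5]
nums[mid]=10<13: swap nums[3],nums[3]; lo=4,mid=4 → [4,11,7,10,12,13,9,5]
nums[mid]=12<13: swap nums[4],nums[4]; lo=5,mid=5 → [4,11,7,10,12,13,9,5]
nums[mid]=13=13: mid=6
nums[mid]=9<13: swap nums[5],nums[6]; lo=6,mid=7 → [4,11,7,10,12,9,13,5]
nums[mid]=5<13: swap nums[6],nums[7]; lo=7,mid=8 → [4,11,7,10,12,9,5,13]
end: lo=7, hi=7; nums = [4,11,7,10,12,9,5,13]

[4,11,7,10,12,9,5,13]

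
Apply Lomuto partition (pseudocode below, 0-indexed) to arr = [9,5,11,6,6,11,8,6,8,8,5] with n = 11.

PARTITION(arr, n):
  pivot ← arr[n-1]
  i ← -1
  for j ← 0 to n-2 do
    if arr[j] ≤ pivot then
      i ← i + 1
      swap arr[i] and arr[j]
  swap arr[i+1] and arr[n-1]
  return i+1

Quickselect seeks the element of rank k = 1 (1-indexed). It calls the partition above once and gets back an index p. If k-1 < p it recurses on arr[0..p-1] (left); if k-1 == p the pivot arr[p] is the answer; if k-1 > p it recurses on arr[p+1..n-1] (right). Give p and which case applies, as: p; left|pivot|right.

1; left

pivot=5, i=-1
j=0: 9>5, skip
j=1: 5≤5, i=0, swap(0,1) ⇒ [5,9,11,6,6,11,8,6,8,8,5]
j=2: 11>5, skip
j=3: 6>5, skip
j=4: 6>5, skip
j=5: 11>5, skip
j=6: 8>5, skip
j=7: 6>5, skip
j=8: 8>5, skip
j=9: 8>5, skip
swap(1,10) ⇒ [5,5,11,6,6,11,8,6,8,8,9]; return 1
p = 1; k-1 = 0 < 1 ⇒ left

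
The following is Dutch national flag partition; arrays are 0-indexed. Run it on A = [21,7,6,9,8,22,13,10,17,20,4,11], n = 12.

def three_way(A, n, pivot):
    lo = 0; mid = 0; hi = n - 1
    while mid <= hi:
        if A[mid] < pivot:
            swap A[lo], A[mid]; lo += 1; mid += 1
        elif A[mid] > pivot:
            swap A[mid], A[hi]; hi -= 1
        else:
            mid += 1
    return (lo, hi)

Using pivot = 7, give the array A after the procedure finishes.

[4,6,7,8,22,13,10,17,20,9,11,21]

lo=0 mid=0 hi=11
21>7: swap(0,11), hi=10 ⇒ [11,7,6,9,8,22,13,10,17,20,4,21]
11>7: swap(0,10), hi=9 ⇒ [4,7,6,9,8,22,13,10,17,20,11,21]
4<7: swap(0,0), lo=1 mid=1 ⇒ [4,7,6,9,8,22,13,10,17,20,11,21]
7=7: mid=2
6<7: swap(1,2), lo=2 mid=3 ⇒ [4,6,7,9,8,22,13,10,17,20,11,21]
9>7: swap(3,9), hi=8 ⇒ [4,6,7,20,8,22,13,10,17,9,11,21]
20>7: swap(3,8), hi=7 ⇒ [4,6,7,17,8,22,13,10,20,9,11,21]
17>7: swap(3,7), hi=6 ⇒ [4,6,7,10,8,22,13,17,20,9,11,21]
10>7: swap(3,6), hi=5 ⇒ [4,6,7,13,8,22,10,17,20,9,11,21]
13>7: swap(3,5), hi=4 ⇒ [4,6,7,22,8,13,10,17,20,9,11,21]
22>7: swap(3,4), hi=3 ⇒ [4,6,7,8,22,13,10,17,20,9,11,21]
8>7: swap(3,3), hi=2 ⇒ [4,6,7,8,22,13,10,17,20,9,11,21]
done. lo=2 hi=2; A=[4,6,7,8,22,13,10,17,20,9,11,21]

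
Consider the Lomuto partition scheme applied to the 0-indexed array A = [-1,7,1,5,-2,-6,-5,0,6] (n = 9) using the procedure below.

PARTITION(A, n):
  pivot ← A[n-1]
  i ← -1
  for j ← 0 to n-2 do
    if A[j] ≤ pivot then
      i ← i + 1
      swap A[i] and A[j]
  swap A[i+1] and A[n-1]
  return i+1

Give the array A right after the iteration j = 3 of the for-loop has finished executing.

[-1,1,5,7,-2,-6,-5,0,6]

pivot=6, i=-1
j=0: -1≤6, i=0, swap(0,0) ⇒ [-1,7,1,5,-2,-6,-5,0,6]
j=1: 7>6, skip
j=2: 1≤6, i=1, swap(1,2) ⇒ [-1,1,7,5,-2,-6,-5,0,6]
j=3: 5≤6, i=2, swap(2,3) ⇒ [-1,1,5,7,-2,-6,-5,0,6]
(after j=3) A = [-1,1,5,7,-2,-6,-5,0,6]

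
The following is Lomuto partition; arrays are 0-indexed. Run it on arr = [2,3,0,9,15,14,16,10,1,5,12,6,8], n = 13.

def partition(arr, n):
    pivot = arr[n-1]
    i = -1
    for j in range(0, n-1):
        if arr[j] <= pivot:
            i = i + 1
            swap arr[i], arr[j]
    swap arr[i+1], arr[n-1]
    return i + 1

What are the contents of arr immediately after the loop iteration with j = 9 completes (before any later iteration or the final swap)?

[2,3,0,1,5,14,16,10,9,15,12,6,8]

pivot = arr[12] = 8; i = -1
j=0: arr[0]=2 ≤ 8 → i=0, swap arr[0],arr[0] (no change) → [2,3,0,9,15,14,16,10,1,5,12,6,8]
j=1: arr[1]=3 ≤ 8 → i=1, swap arr[1],arr[1] (no change) → [2,3,0,9,15,14,16,10,1,5,12,6,8]
j=2: arr[2]=0 ≤ 8 → i=2, swap arr[2],arr[2] (no change) → [2,3,0,9,15,14,16,10,1,5,12,6,8]
j=3: arr[3]=9 > 8 → no swap
j=4: arr[4]=15 > 8 → no swap
j=5: arr[5]=14 > 8 → no swap
j=6: arr[6]=16 > 8 → no swap
j=7: arr[7]=10 > 8 → no swap
j=8: arr[8]=1 ≤ 8 → i=3, swap arr[3],arr[8] → [2,3,0,1,15,14,16,10,9,5,12,6,8]
j=9: arr[9]=5 ≤ 8 → i=4, swap arr[4],arr[9] → [2,3,0,1,5,14,16,10,9,15,12,6,8]
(after j=9) arr = [2,3,0,1,5,14,16,10,9,15,12,6,8]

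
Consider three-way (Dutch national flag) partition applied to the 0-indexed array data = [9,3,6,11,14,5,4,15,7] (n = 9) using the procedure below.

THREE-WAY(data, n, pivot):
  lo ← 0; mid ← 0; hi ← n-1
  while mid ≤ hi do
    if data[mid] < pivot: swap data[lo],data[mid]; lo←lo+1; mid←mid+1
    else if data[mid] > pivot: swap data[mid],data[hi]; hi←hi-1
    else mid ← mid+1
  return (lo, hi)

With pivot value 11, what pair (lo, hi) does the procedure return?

lo=0 mid=0 hi=8
9<11: swap(0,0), lo=1 mid=1 ⇒ [9,3,6,11,14,5,4,15,7]
3<11: swap(1,1), lo=2 mid=2 ⇒ [9,3,6,11,14,5,4,15,7]
6<11: swap(2,2), lo=3 mid=3 ⇒ [9,3,6,11,14,5,4,15,7]
11=11: mid=4
14>11: swap(4,8), hi=7 ⇒ [9,3,6,11,7,5,4,15,14]
7<11: swap(3,4), lo=4 mid=5 ⇒ [9,3,6,7,11,5,4,15,14]
5<11: swap(4,5), lo=5 mid=6 ⇒ [9,3,6,7,5,11,4,15,14]
4<11: swap(5,6), lo=6 mid=7 ⇒ [9,3,6,7,5,4,11,15,14]
15>11: swap(7,7), hi=6 ⇒ [9,3,6,7,5,4,11,15,14]
done. lo=6 hi=6; data=[9,3,6,7,5,4,11,15,14]

(6, 6)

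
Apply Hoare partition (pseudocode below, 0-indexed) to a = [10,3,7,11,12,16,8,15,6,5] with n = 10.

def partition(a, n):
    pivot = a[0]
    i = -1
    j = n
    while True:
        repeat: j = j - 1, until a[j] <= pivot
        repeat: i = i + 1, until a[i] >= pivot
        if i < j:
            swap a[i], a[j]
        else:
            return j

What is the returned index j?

4

pivot=10
j stops at 9 (5), i stops at 0 (10); swap ⇒ [5,3,7,11,12,16,8,15,6,10]
j stops at 8 (6), i stops at 3 (11); swap ⇒ [5,3,7,6,12,16,8,15,11,10]
j stops at 6 (8), i stops at 4 (12); swap ⇒ [5,3,7,6,8,16,12,15,11,10]
j stops at 4, i stops at 5; i≥j ⇒ return 4. a=[5,3,7,6,8,16,12,15,11,10]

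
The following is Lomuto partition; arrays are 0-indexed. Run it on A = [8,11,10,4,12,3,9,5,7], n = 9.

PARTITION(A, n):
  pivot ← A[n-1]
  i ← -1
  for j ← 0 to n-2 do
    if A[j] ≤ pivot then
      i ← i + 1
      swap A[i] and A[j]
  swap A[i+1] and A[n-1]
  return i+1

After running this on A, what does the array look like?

pivot=7, i=-1
j=0: 8>7, skip
j=1: 11>7, skip
j=2: 10>7, skip
j=3: 4≤7, i=0, swap(0,3) ⇒ [4,11,10,8,12,3,9,5,7]
j=4: 12>7, skip
j=5: 3≤7, i=1, swap(1,5) ⇒ [4,3,10,8,12,11,9,5,7]
j=6: 9>7, skip
j=7: 5≤7, i=2, swap(2,7) ⇒ [4,3,5,8,12,11,9,10,7]
swap(3,8) ⇒ [4,3,5,7,12,11,9,10,8]; return 3

[4,3,5,7,12,11,9,10,8]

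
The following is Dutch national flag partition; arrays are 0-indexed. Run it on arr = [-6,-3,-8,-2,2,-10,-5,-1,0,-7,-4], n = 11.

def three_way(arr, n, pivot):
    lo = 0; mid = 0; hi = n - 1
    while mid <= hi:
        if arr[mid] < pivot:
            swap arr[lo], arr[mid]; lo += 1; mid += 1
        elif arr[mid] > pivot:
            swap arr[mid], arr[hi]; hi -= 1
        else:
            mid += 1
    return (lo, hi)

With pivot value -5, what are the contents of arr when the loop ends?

[-6,-7,-8,-10,-5,2,-1,0,-2,-4,-3]

lo=0 mid=0 hi=10
-6<-5: swap(0,0), lo=1 mid=1 ⇒ [-6,-3,-8,-2,2,-10,-5,-1,0,-7,-4]
-3>-5: swap(1,10), hi=9 ⇒ [-6,-4,-8,-2,2,-10,-5,-1,0,-7,-3]
-4>-5: swap(1,9), hi=8 ⇒ [-6,-7,-8,-2,2,-10,-5,-1,0,-4,-3]
-7<-5: swap(1,1), lo=2 mid=2 ⇒ [-6,-7,-8,-2,2,-10,-5,-1,0,-4,-3]
-8<-5: swap(2,2), lo=3 mid=3 ⇒ [-6,-7,-8,-2,2,-10,-5,-1,0,-4,-3]
-2>-5: swap(3,8), hi=7 ⇒ [-6,-7,-8,0,2,-10,-5,-1,-2,-4,-3]
0>-5: swap(3,7), hi=6 ⇒ [-6,-7,-8,-1,2,-10,-5,0,-2,-4,-3]
-1>-5: swap(3,6), hi=5 ⇒ [-6,-7,-8,-5,2,-10,-1,0,-2,-4,-3]
-5=-5: mid=4
2>-5: swap(4,5), hi=4 ⇒ [-6,-7,-8,-5,-10,2,-1,0,-2,-4,-3]
-10<-5: swap(3,4), lo=4 mid=5 ⇒ [-6,-7,-8,-10,-5,2,-1,0,-2,-4,-3]
done. lo=4 hi=4; arr=[-6,-7,-8,-10,-5,2,-1,0,-2,-4,-3]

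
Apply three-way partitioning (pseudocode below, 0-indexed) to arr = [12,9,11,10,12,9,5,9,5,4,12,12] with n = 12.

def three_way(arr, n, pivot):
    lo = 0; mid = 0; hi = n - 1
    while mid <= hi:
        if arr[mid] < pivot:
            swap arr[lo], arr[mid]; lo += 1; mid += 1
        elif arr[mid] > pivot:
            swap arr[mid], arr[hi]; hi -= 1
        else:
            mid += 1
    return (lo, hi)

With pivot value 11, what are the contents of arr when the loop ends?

[4,9,10,5,9,5,9,11,12,12,12,12]

pivot = 11; lo=0, mid=0, hi=11
arr[mid]=12>11: swap arr[0],arr[11]; hi=10 → [12,9,11,10,12,9,5,9,5,4,12,12]
arr[mid]=12>11: swap arr[0],arr[10]; hi=9 → [12,9,11,10,12,9,5,9,5,4,12,12]
arr[mid]=12>11: swap arr[0],arr[9]; hi=8 → [4,9,11,10,12,9,5,9,5,12,12,12]
arr[mid]=4<11: swap arr[0],arr[0]; lo=1,mid=1 → [4,9,11,10,12,9,5,9,5,12,12,12]
arr[mid]=9<11: swap arr[1],arr[1]; lo=2,mid=2 → [4,9,11,10,12,9,5,9,5,12,12,12]
arr[mid]=11=11: mid=3
arr[mid]=10<11: swap arr[2],arr[3]; lo=3,mid=4 → [4,9,10,11,12,9,5,9,5,12,12,12]
arr[mid]=12>11: swap arr[4],arr[8]; hi=7 → [4,9,10,11,5,9,5,9,12,12,12,12]
arr[mid]=5<11: swap arr[3],arr[4]; lo=4,mid=5 → [4,9,10,5,11,9,5,9,12,12,12,12]
arr[mid]=9<11: swap arr[4],arr[5]; lo=5,mid=6 → [4,9,10,5,9,11,5,9,12,12,12,12]
arr[mid]=5<11: swap arr[5],arr[6]; lo=6,mid=7 → [4,9,10,5,9,5,11,9,12,12,12,12]
arr[mid]=9<11: swap arr[6],arr[7]; lo=7,mid=8 → [4,9,10,5,9,5,9,11,12,12,12,12]
end: lo=7, hi=7; arr = [4,9,10,5,9,5,9,11,12,12,12,12]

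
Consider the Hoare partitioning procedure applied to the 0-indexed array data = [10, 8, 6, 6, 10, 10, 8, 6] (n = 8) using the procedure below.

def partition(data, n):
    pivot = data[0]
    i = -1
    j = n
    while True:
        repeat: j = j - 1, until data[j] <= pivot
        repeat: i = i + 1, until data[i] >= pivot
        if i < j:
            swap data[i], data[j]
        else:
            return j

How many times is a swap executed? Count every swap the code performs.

2

pivot=10
j stops at 7 (6), i stops at 0 (10); swap ⇒ [6, 8, 6, 6, 10, 10, 8, 10]
j stops at 6 (8), i stops at 4 (10); swap ⇒ [6, 8, 6, 6, 8, 10, 10, 10]
j stops at 5, i stops at 5; i≥j ⇒ return 5. data=[6, 8, 6, 6, 8, 10, 10, 10]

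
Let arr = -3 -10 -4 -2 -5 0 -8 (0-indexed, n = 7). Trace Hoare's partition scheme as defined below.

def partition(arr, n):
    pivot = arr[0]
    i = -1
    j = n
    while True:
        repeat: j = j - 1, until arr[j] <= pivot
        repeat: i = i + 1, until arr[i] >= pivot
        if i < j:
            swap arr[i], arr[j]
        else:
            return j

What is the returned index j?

3

pivot=-3
j stops at 6 (-8), i stops at 0 (-3); swap ⇒ -8 -10 -4 -2 -5 0 -3
j stops at 4 (-5), i stops at 3 (-2); swap ⇒ -8 -10 -4 -5 -2 0 -3
j stops at 3, i stops at 4; i≥j ⇒ return 3. arr=-8 -10 -4 -5 -2 0 -3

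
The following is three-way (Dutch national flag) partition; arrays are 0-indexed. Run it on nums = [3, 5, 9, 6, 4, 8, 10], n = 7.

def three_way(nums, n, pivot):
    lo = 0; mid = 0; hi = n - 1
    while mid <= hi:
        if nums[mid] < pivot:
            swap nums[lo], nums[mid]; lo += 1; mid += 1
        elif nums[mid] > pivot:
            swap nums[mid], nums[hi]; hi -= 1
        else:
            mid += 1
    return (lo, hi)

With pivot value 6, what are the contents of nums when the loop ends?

pivot = 6; lo=0, mid=0, hi=6
nums[mid]=3<6: swap nums[0],nums[0]; lo=1,mid=1 → [3, 5, 9, 6, 4, 8, 10]
nums[mid]=5<6: swap nums[1],nums[1]; lo=2,mid=2 → [3, 5, 9, 6, 4, 8, 10]
nums[mid]=9>6: swap nums[2],nums[6]; hi=5 → [3, 5, 10, 6, 4, 8, 9]
nums[mid]=10>6: swap nums[2],nums[5]; hi=4 → [3, 5, 8, 6, 4, 10, 9]
nums[mid]=8>6: swap nums[2],nums[4]; hi=3 → [3, 5, 4, 6, 8, 10, 9]
nums[mid]=4<6: swap nums[2],nums[2]; lo=3,mid=3 → [3, 5, 4, 6, 8, 10, 9]
nums[mid]=6=6: mid=4
end: lo=3, hi=3; nums = [3, 5, 4, 6, 8, 10, 9]

[3, 5, 4, 6, 8, 10, 9]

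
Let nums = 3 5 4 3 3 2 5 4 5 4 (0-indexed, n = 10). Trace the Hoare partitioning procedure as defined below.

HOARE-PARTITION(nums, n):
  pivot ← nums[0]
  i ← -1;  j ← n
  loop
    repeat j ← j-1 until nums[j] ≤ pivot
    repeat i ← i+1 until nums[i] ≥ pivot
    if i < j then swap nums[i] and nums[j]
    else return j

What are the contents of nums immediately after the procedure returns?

2 3 3 4 5 3 5 4 5 4

pivot = nums[0] = 3; i = -1, j = 10
j→5 (nums[5]=2≤3), i→0 (nums[0]=3≥3); i<j, swap → 2 5 4 3 3 3 5 4 5 4
j→4 (nums[4]=3≤3), i→1 (nums[1]=5≥3); i<j, swap → 2 3 4 3 5 3 5 4 5 4
j→3 (nums[3]=3≤3), i→2 (nums[2]=4≥3); i<j, swap → 2 3 3 4 5 3 5 4 5 4
j→2, i→3; i≥j, return j=2. nums = 2 3 3 4 5 3 5 4 5 4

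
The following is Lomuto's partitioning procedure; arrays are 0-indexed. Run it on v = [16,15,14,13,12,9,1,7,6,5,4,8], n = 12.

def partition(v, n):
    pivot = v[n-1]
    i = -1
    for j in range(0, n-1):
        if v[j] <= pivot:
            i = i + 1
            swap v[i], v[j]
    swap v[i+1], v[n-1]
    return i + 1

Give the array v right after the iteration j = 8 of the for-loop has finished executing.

[1,7,6,13,12,9,16,15,14,5,4,8]

pivot = v[11] = 8; i = -1
j=0: v[0]=16 > 8 → no swap
j=1: v[1]=15 > 8 → no swap
j=2: v[2]=14 > 8 → no swap
j=3: v[3]=13 > 8 → no swap
j=4: v[4]=12 > 8 → no swap
j=5: v[5]=9 > 8 → no swap
j=6: v[6]=1 ≤ 8 → i=0, swap v[0],v[6] → [1,15,14,13,12,9,16,7,6,5,4,8]
j=7: v[7]=7 ≤ 8 → i=1, swap v[1],v[7] → [1,7,14,13,12,9,16,15,6,5,4,8]
j=8: v[8]=6 ≤ 8 → i=2, swap v[2],v[8] → [1,7,6,13,12,9,16,15,14,5,4,8]
(after j=8) v = [1,7,6,13,12,9,16,15,14,5,4,8]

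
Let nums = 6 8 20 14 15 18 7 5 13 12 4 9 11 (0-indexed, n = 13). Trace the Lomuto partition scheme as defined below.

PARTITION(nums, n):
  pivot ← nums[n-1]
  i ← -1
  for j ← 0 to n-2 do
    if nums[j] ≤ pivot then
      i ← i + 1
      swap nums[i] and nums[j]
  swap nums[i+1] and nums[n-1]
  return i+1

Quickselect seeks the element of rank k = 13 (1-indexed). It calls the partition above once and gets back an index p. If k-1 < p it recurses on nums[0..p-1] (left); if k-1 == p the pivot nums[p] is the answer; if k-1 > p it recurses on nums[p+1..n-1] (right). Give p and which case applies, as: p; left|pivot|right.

pivot = nums[12] = 11; i = -1
j=0: nums[0]=6 ≤ 11 → i=0, swap nums[0],nums[0] (no change) → 6 8 20 14 15 18 7 5 13 12 4 9 11
j=1: nums[1]=8 ≤ 11 → i=1, swap nums[1],nums[1] (no change) → 6 8 20 14 15 18 7 5 13 12 4 9 11
j=2: nums[2]=20 > 11 → no swap
j=3: nums[3]=14 > 11 → no swap
j=4: nums[4]=15 > 11 → no swap
j=5: nums[5]=18 > 11 → no swap
j=6: nums[6]=7 ≤ 11 → i=2, swap nums[2],nums[6] → 6 8 7 14 15 18 20 5 13 12 4 9 11
j=7: nums[7]=5 ≤ 11 → i=3, swap nums[3],nums[7] → 6 8 7 5 15 18 20 14 13 12 4 9 11
j=8: nums[8]=13 > 11 → no swap
j=9: nums[9]=12 > 11 → no swap
j=10: nums[10]=4 ≤ 11 → i=4, swap nums[4],nums[10] → 6 8 7 5 4 18 20 14 13 12 15 9 11
j=11: nums[11]=9 ≤ 11 → i=5, swap nums[5],nums[11] → 6 8 7 5 4 9 20 14 13 12 15 18 11
final swap nums[6],nums[12] → 6 8 7 5 4 9 11 14 13 12 15 18 20; return 6
p = 6; k-1 = 12 > 6 ⇒ right

6; right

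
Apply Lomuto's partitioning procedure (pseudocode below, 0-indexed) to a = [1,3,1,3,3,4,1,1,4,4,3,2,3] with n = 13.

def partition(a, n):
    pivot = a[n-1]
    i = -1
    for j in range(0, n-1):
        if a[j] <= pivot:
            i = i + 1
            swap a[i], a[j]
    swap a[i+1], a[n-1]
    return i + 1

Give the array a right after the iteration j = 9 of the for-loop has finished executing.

[1,3,1,3,3,1,1,4,4,4,3,2,3]

pivot=3, i=-1
j=0: 1≤3, i=0, swap(0,0) ⇒ [1,3,1,3,3,4,1,1,4,4,3,2,3]
j=1: 3≤3, i=1, swap(1,1) ⇒ [1,3,1,3,3,4,1,1,4,4,3,2,3]
j=2: 1≤3, i=2, swap(2,2) ⇒ [1,3,1,3,3,4,1,1,4,4,3,2,3]
j=3: 3≤3, i=3, swap(3,3) ⇒ [1,3,1,3,3,4,1,1,4,4,3,2,3]
j=4: 3≤3, i=4, swap(4,4) ⇒ [1,3,1,3,3,4,1,1,4,4,3,2,3]
j=5: 4>3, skip
j=6: 1≤3, i=5, swap(5,6) ⇒ [1,3,1,3,3,1,4,1,4,4,3,2,3]
j=7: 1≤3, i=6, swap(6,7) ⇒ [1,3,1,3,3,1,1,4,4,4,3,2,3]
j=8: 4>3, skip
j=9: 4>3, skip
(after j=9) a = [1,3,1,3,3,1,1,4,4,4,3,2,3]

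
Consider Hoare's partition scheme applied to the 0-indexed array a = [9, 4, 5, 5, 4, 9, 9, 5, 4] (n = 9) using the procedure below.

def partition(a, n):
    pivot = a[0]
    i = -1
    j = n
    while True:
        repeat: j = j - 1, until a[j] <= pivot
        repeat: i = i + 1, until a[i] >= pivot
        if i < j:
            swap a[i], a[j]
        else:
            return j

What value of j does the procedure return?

pivot = a[0] = 9; i = -1, j = 9
j→8 (a[8]=4≤9), i→0 (a[0]=9≥9); i<j, swap → [4, 4, 5, 5, 4, 9, 9, 5, 9]
j→7 (a[7]=5≤9), i→5 (a[5]=9≥9); i<j, swap → [4, 4, 5, 5, 4, 5, 9, 9, 9]
j→6, i→6; i≥j, return j=6. a = [4, 4, 5, 5, 4, 5, 9, 9, 9]

6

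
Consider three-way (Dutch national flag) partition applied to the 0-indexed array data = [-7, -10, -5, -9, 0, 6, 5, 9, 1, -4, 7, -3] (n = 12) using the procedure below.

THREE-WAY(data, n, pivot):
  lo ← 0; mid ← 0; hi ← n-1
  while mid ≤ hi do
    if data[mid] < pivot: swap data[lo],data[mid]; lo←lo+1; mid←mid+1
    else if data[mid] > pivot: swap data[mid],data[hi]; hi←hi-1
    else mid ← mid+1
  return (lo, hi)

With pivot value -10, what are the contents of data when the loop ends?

[-10, -5, -9, 0, 6, 5, 9, 1, -4, 7, -3, -7]

pivot = -10; lo=0, mid=0, hi=11
data[mid]=-7>-10: swap data[0],data[11]; hi=10 → [-3, -10, -5, -9, 0, 6, 5, 9, 1, -4, 7, -7]
data[mid]=-3>-10: swap data[0],data[10]; hi=9 → [7, -10, -5, -9, 0, 6, 5, 9, 1, -4, -3, -7]
data[mid]=7>-10: swap data[0],data[9]; hi=8 → [-4, -10, -5, -9, 0, 6, 5, 9, 1, 7, -3, -7]
data[mid]=-4>-10: swap data[0],data[8]; hi=7 → [1, -10, -5, -9, 0, 6, 5, 9, -4, 7, -3, -7]
data[mid]=1>-10: swap data[0],data[7]; hi=6 → [9, -10, -5, -9, 0, 6, 5, 1, -4, 7, -3, -7]
data[mid]=9>-10: swap data[0],data[6]; hi=5 → [5, -10, -5, -9, 0, 6, 9, 1, -4, 7, -3, -7]
data[mid]=5>-10: swap data[0],data[5]; hi=4 → [6, -10, -5, -9, 0, 5, 9, 1, -4, 7, -3, -7]
data[mid]=6>-10: swap data[0],data[4]; hi=3 → [0, -10, -5, -9, 6, 5, 9, 1, -4, 7, -3, -7]
data[mid]=0>-10: swap data[0],data[3]; hi=2 → [-9, -10, -5, 0, 6, 5, 9, 1, -4, 7, -3, -7]
data[mid]=-9>-10: swap data[0],data[2]; hi=1 → [-5, -10, -9, 0, 6, 5, 9, 1, -4, 7, -3, -7]
data[mid]=-5>-10: swap data[0],data[1]; hi=0 → [-10, -5, -9, 0, 6, 5, 9, 1, -4, 7, -3, -7]
data[mid]=-10=-10: mid=1
end: lo=0, hi=0; data = [-10, -5, -9, 0, 6, 5, 9, 1, -4, 7, -3, -7]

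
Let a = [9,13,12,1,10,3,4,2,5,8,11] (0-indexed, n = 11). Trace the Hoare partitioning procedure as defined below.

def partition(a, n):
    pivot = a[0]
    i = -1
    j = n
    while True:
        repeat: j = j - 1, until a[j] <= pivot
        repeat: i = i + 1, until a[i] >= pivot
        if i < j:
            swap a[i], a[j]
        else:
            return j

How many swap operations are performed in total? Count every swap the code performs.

pivot = a[0] = 9; i = -1, j = 11
j→9 (a[9]=8≤9), i→0 (a[0]=9≥9); i<j, swap → [8,13,12,1,10,3,4,2,5,9,11]
j→8 (a[8]=5≤9), i→1 (a[1]=13≥9); i<j, swap → [8,5,12,1,10,3,4,2,13,9,11]
j→7 (a[7]=2≤9), i→2 (a[2]=12≥9); i<j, swap → [8,5,2,1,10,3,4,12,13,9,11]
j→6 (a[6]=4≤9), i→4 (a[4]=10≥9); i<j, swap → [8,5,2,1,4,3,10,12,13,9,11]
j→5, i→6; i≥j, return j=5. a = [8,5,2,1,4,3,10,12,13,9,11]

4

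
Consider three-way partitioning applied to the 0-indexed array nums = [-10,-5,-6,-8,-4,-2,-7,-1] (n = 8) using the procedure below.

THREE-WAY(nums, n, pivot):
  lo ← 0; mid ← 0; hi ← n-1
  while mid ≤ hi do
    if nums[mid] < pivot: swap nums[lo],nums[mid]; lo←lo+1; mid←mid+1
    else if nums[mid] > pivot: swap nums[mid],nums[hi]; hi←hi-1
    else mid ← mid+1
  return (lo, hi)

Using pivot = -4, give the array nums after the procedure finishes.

lo=0 mid=0 hi=7
-10<-4: swap(0,0), lo=1 mid=1 ⇒ [-10,-5,-6,-8,-4,-2,-7,-1]
-5<-4: swap(1,1), lo=2 mid=2 ⇒ [-10,-5,-6,-8,-4,-2,-7,-1]
-6<-4: swap(2,2), lo=3 mid=3 ⇒ [-10,-5,-6,-8,-4,-2,-7,-1]
-8<-4: swap(3,3), lo=4 mid=4 ⇒ [-10,-5,-6,-8,-4,-2,-7,-1]
-4=-4: mid=5
-2>-4: swap(5,7), hi=6 ⇒ [-10,-5,-6,-8,-4,-1,-7,-2]
-1>-4: swap(5,6), hi=5 ⇒ [-10,-5,-6,-8,-4,-7,-1,-2]
-7<-4: swap(4,5), lo=5 mid=6 ⇒ [-10,-5,-6,-8,-7,-4,-1,-2]
done. lo=5 hi=5; nums=[-10,-5,-6,-8,-7,-4,-1,-2]

[-10,-5,-6,-8,-7,-4,-1,-2]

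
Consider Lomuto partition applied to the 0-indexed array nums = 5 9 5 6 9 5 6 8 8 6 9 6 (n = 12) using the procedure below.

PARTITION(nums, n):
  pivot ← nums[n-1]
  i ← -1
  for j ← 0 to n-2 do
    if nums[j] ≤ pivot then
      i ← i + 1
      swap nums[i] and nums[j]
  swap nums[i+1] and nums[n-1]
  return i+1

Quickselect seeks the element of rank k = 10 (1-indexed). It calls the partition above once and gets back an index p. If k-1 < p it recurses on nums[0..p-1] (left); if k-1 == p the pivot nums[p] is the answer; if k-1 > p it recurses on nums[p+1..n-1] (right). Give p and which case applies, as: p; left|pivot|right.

6; right

pivot = nums[11] = 6; i = -1
j=0: nums[0]=5 ≤ 6 → i=0, swap nums[0],nums[0] (no change) → 5 9 5 6 9 5 6 8 8 6 9 6
j=1: nums[1]=9 > 6 → no swap
j=2: nums[2]=5 ≤ 6 → i=1, swap nums[1],nums[2] → 5 5 9 6 9 5 6 8 8 6 9 6
j=3: nums[3]=6 ≤ 6 → i=2, swap nums[2],nums[3] → 5 5 6 9 9 5 6 8 8 6 9 6
j=4: nums[4]=9 > 6 → no swap
j=5: nums[5]=5 ≤ 6 → i=3, swap nums[3],nums[5] → 5 5 6 5 9 9 6 8 8 6 9 6
j=6: nums[6]=6 ≤ 6 → i=4, swap nums[4],nums[6] → 5 5 6 5 6 9 9 8 8 6 9 6
j=7: nums[7]=8 > 6 → no swap
j=8: nums[8]=8 > 6 → no swap
j=9: nums[9]=6 ≤ 6 → i=5, swap nums[5],nums[9] → 5 5 6 5 6 6 9 8 8 9 9 6
j=10: nums[10]=9 > 6 → no swap
final swap nums[6],nums[11] → 5 5 6 5 6 6 6 8 8 9 9 9; return 6
p = 6; k-1 = 9 > 6 ⇒ right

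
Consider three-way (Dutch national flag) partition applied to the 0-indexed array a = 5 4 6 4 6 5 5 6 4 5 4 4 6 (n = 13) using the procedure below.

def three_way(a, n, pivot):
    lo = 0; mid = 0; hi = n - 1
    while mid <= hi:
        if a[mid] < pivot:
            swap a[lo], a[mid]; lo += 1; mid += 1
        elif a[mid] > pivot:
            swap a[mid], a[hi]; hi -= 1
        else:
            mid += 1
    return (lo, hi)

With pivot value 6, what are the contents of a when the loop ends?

5 4 4 5 5 4 5 4 4 6 6 6 6

lo=0 mid=0 hi=12
5<6: swap(0,0), lo=1 mid=1 ⇒ 5 4 6 4 6 5 5 6 4 5 4 4 6
4<6: swap(1,1), lo=2 mid=2 ⇒ 5 4 6 4 6 5 5 6 4 5 4 4 6
6=6: mid=3
4<6: swap(2,3), lo=3 mid=4 ⇒ 5 4 4 6 6 5 5 6 4 5 4 4 6
6=6: mid=5
5<6: swap(3,5), lo=4 mid=6 ⇒ 5 4 4 5 6 6 5 6 4 5 4 4 6
5<6: swap(4,6), lo=5 mid=7 ⇒ 5 4 4 5 5 6 6 6 4 5 4 4 6
6=6: mid=8
4<6: swap(5,8), lo=6 mid=9 ⇒ 5 4 4 5 5 4 6 6 6 5 4 4 6
5<6: swap(6,9), lo=7 mid=10 ⇒ 5 4 4 5 5 4 5 6 6 6 4 4 6
4<6: swap(7,10), lo=8 mid=11 ⇒ 5 4 4 5 5 4 5 4 6 6 6 4 6
4<6: swap(8,11), lo=9 mid=12 ⇒ 5 4 4 5 5 4 5 4 4 6 6 6 6
6=6: mid=13
done. lo=9 hi=12; a=5 4 4 5 5 4 5 4 4 6 6 6 6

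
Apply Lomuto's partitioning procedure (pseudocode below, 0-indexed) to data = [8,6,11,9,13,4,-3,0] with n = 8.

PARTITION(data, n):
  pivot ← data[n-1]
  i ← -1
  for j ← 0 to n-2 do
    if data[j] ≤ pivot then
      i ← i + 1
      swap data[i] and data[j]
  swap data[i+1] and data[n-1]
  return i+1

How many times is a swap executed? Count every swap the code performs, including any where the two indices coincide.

pivot = data[7] = 0; i = -1
j=0: data[0]=8 > 0 → no swap
j=1: data[1]=6 > 0 → no swap
j=2: data[2]=11 > 0 → no swap
j=3: data[3]=9 > 0 → no swap
j=4: data[4]=13 > 0 → no swap
j=5: data[5]=4 > 0 → no swap
j=6: data[6]=-3 ≤ 0 → i=0, swap data[0],data[6] → [-3,6,11,9,13,4,8,0]
final swap data[1],data[7] → [-3,0,11,9,13,4,8,6]; return 1

2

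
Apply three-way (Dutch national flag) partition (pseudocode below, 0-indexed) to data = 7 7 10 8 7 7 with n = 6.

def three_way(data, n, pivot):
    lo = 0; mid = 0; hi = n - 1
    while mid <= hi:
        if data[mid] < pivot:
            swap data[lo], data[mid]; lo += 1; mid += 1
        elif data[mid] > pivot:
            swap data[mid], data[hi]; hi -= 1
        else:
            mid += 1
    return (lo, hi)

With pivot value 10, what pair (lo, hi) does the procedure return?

pivot = 10; lo=0, mid=0, hi=5
data[mid]=7<10: swap data[0],data[0]; lo=1,mid=1 → 7 7 10 8 7 7
data[mid]=7<10: swap data[1],data[1]; lo=2,mid=2 → 7 7 10 8 7 7
data[mid]=10=10: mid=3
data[mid]=8<10: swap data[2],data[3]; lo=3,mid=4 → 7 7 8 10 7 7
data[mid]=7<10: swap data[3],data[4]; lo=4,mid=5 → 7 7 8 7 10 7
data[mid]=7<10: swap data[4],data[5]; lo=5,mid=6 → 7 7 8 7 7 10
end: lo=5, hi=5; data = 7 7 8 7 7 10

(5, 5)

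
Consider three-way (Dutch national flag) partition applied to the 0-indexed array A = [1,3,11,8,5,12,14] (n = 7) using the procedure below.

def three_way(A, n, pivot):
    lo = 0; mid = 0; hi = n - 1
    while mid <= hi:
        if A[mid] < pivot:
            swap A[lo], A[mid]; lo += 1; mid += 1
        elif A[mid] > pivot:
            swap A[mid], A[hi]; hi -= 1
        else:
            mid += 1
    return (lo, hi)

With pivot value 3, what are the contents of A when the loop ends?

[1,3,8,5,12,14,11]

pivot = 3; lo=0, mid=0, hi=6
A[mid]=1<3: swap A[0],A[0]; lo=1,mid=1 → [1,3,11,8,5,12,14]
A[mid]=3=3: mid=2
A[mid]=11>3: swap A[2],A[6]; hi=5 → [1,3,14,8,5,12,11]
A[mid]=14>3: swap A[2],A[5]; hi=4 → [1,3,12,8,5,14,11]
A[mid]=12>3: swap A[2],A[4]; hi=3 → [1,3,5,8,12,14,11]
A[mid]=5>3: swap A[2],A[3]; hi=2 → [1,3,8,5,12,14,11]
A[mid]=8>3: swap A[2],A[2]; hi=1 → [1,3,8,5,12,14,11]
end: lo=1, hi=1; A = [1,3,8,5,12,14,11]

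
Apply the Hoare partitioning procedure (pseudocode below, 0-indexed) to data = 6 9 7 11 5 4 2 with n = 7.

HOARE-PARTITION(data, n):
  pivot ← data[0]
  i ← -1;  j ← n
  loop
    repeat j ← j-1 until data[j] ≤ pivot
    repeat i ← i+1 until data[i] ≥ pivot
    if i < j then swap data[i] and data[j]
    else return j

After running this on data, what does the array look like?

pivot = data[0] = 6; i = -1, j = 7
j→6 (data[6]=2≤6), i→0 (data[0]=6≥6); i<j, swap → 2 9 7 11 5 4 6
j→5 (data[5]=4≤6), i→1 (data[1]=9≥6); i<j, swap → 2 4 7 11 5 9 6
j→4 (data[4]=5≤6), i→2 (data[2]=7≥6); i<j, swap → 2 4 5 11 7 9 6
j→2, i→3; i≥j, return j=2. data = 2 4 5 11 7 9 6

2 4 5 11 7 9 6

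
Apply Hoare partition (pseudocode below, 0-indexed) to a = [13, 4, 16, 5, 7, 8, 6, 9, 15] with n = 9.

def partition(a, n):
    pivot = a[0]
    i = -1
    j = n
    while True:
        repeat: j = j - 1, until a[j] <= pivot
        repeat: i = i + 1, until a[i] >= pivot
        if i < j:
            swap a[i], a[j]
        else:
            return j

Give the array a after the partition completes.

[9, 4, 6, 5, 7, 8, 16, 13, 15]

pivot = a[0] = 13; i = -1, j = 9
j→7 (a[7]=9≤13), i→0 (a[0]=13≥13); i<j, swap → [9, 4, 16, 5, 7, 8, 6, 13, 15]
j→6 (a[6]=6≤13), i→2 (a[2]=16≥13); i<j, swap → [9, 4, 6, 5, 7, 8, 16, 13, 15]
j→5, i→6; i≥j, return j=5. a = [9, 4, 6, 5, 7, 8, 16, 13, 15]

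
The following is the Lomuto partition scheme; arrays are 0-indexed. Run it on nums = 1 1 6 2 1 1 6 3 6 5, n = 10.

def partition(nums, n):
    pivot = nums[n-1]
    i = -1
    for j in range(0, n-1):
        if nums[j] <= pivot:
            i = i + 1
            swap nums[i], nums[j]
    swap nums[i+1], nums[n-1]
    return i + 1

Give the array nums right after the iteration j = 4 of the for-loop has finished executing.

1 1 2 1 6 1 6 3 6 5

pivot = nums[9] = 5; i = -1
j=0: nums[0]=1 ≤ 5 → i=0, swap nums[0],nums[0] (no change) → 1 1 6 2 1 1 6 3 6 5
j=1: nums[1]=1 ≤ 5 → i=1, swap nums[1],nums[1] (no change) → 1 1 6 2 1 1 6 3 6 5
j=2: nums[2]=6 > 5 → no swap
j=3: nums[3]=2 ≤ 5 → i=2, swap nums[2],nums[3] → 1 1 2 6 1 1 6 3 6 5
j=4: nums[4]=1 ≤ 5 → i=3, swap nums[3],nums[4] → 1 1 2 1 6 1 6 3 6 5
(after j=4) nums = 1 1 2 1 6 1 6 3 6 5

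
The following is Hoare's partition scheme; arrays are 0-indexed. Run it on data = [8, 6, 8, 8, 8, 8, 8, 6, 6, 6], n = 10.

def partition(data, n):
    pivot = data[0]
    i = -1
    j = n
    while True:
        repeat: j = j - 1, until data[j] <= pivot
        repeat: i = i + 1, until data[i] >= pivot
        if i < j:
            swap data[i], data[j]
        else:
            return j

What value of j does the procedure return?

pivot = data[0] = 8; i = -1, j = 10
j→9 (data[9]=6≤8), i→0 (data[0]=8≥8); i<j, swap → [6, 6, 8, 8, 8, 8, 8, 6, 6, 8]
j→8 (data[8]=6≤8), i→2 (data[2]=8≥8); i<j, swap → [6, 6, 6, 8, 8, 8, 8, 6, 8, 8]
j→7 (data[7]=6≤8), i→3 (data[3]=8≥8); i<j, swap → [6, 6, 6, 6, 8, 8, 8, 8, 8, 8]
j→6 (data[6]=8≤8), i→4 (data[4]=8≥8); i<j, swap → [6, 6, 6, 6, 8, 8, 8, 8, 8, 8]
j→5, i→5; i≥j, return j=5. data = [6, 6, 6, 6, 8, 8, 8, 8, 8, 8]

5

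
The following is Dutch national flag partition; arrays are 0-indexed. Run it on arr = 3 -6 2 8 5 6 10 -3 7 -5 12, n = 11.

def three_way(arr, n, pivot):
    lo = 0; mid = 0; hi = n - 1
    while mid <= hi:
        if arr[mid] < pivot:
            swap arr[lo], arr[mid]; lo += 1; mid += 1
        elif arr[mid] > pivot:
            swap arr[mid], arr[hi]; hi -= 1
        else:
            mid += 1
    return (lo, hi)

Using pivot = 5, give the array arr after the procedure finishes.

pivot = 5; lo=0, mid=0, hi=10
arr[mid]=3<5: swap arr[0],arr[0]; lo=1,mid=1 → 3 -6 2 8 5 6 10 -3 7 -5 12
arr[mid]=-6<5: swap arr[1],arr[1]; lo=2,mid=2 → 3 -6 2 8 5 6 10 -3 7 -5 12
arr[mid]=2<5: swap arr[2],arr[2]; lo=3,mid=3 → 3 -6 2 8 5 6 10 -3 7 -5 12
arr[mid]=8>5: swap arr[3],arr[10]; hi=9 → 3 -6 2 12 5 6 10 -3 7 -5 8
arr[mid]=12>5: swap arr[3],arr[9]; hi=8 → 3 -6 2 -5 5 6 10 -3 7 12 8
arr[mid]=-5<5: swap arr[3],arr[3]; lo=4,mid=4 → 3 -6 2 -5 5 6 10 -3 7 12 8
arr[mid]=5=5: mid=5
arr[mid]=6>5: swap arr[5],arr[8]; hi=7 → 3 -6 2 -5 5 7 10 -3 6 12 8
arr[mid]=7>5: swap arr[5],arr[7]; hi=6 → 3 -6 2 -5 5 -3 10 7 6 12 8
arr[mid]=-3<5: swap arr[4],arr[5]; lo=5,mid=6 → 3 -6 2 -5 -3 5 10 7 6 12 8
arr[mid]=10>5: swap arr[6],arr[6]; hi=5 → 3 -6 2 -5 -3 5 10 7 6 12 8
end: lo=5, hi=5; arr = 3 -6 2 -5 -3 5 10 7 6 12 8

3 -6 2 -5 -3 5 10 7 6 12 8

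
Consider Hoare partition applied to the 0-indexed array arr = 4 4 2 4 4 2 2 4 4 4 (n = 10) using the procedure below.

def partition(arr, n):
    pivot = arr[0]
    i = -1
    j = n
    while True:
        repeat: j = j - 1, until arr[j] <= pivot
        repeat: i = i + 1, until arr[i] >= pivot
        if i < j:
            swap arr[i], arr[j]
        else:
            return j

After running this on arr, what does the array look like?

pivot=4
j stops at 9 (4), i stops at 0 (4); swap ⇒ 4 4 2 4 4 2 2 4 4 4
j stops at 8 (4), i stops at 1 (4); swap ⇒ 4 4 2 4 4 2 2 4 4 4
j stops at 7 (4), i stops at 3 (4); swap ⇒ 4 4 2 4 4 2 2 4 4 4
j stops at 6 (2), i stops at 4 (4); swap ⇒ 4 4 2 4 2 2 4 4 4 4
j stops at 5, i stops at 6; i≥j ⇒ return 5. arr=4 4 2 4 2 2 4 4 4 4

4 4 2 4 2 2 4 4 4 4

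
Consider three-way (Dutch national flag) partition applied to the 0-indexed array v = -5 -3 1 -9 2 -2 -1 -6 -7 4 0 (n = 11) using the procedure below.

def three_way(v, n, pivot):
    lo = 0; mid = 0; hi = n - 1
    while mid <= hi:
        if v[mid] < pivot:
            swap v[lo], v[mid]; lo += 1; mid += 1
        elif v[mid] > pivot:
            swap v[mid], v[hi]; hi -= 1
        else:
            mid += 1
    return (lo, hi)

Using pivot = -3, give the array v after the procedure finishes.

-5 -7 -9 -6 -3 -1 -2 2 4 0 1

lo=0 mid=0 hi=10
-5<-3: swap(0,0), lo=1 mid=1 ⇒ -5 -3 1 -9 2 -2 -1 -6 -7 4 0
-3=-3: mid=2
1>-3: swap(2,10), hi=9 ⇒ -5 -3 0 -9 2 -2 -1 -6 -7 4 1
0>-3: swap(2,9), hi=8 ⇒ -5 -3 4 -9 2 -2 -1 -6 -7 0 1
4>-3: swap(2,8), hi=7 ⇒ -5 -3 -7 -9 2 -2 -1 -6 4 0 1
-7<-3: swap(1,2), lo=2 mid=3 ⇒ -5 -7 -3 -9 2 -2 -1 -6 4 0 1
-9<-3: swap(2,3), lo=3 mid=4 ⇒ -5 -7 -9 -3 2 -2 -1 -6 4 0 1
2>-3: swap(4,7), hi=6 ⇒ -5 -7 -9 -3 -6 -2 -1 2 4 0 1
-6<-3: swap(3,4), lo=4 mid=5 ⇒ -5 -7 -9 -6 -3 -2 -1 2 4 0 1
-2>-3: swap(5,6), hi=5 ⇒ -5 -7 -9 -6 -3 -1 -2 2 4 0 1
-1>-3: swap(5,5), hi=4 ⇒ -5 -7 -9 -6 -3 -1 -2 2 4 0 1
done. lo=4 hi=4; v=-5 -7 -9 -6 -3 -1 -2 2 4 0 1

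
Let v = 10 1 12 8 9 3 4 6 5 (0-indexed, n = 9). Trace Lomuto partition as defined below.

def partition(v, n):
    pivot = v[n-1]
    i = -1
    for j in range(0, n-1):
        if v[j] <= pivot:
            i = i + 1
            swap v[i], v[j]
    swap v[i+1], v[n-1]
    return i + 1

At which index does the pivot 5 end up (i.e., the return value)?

pivot = v[8] = 5; i = -1
j=0: v[0]=10 > 5 → no swap
j=1: v[1]=1 ≤ 5 → i=0, swap v[0],v[1] → 1 10 12 8 9 3 4 6 5
j=2: v[2]=12 > 5 → no swap
j=3: v[3]=8 > 5 → no swap
j=4: v[4]=9 > 5 → no swap
j=5: v[5]=3 ≤ 5 → i=1, swap v[1],v[5] → 1 3 12 8 9 10 4 6 5
j=6: v[6]=4 ≤ 5 → i=2, swap v[2],v[6] → 1 3 4 8 9 10 12 6 5
j=7: v[7]=6 > 5 → no swap
final swap v[3],v[8] → 1 3 4 5 9 10 12 6 8; return 3

3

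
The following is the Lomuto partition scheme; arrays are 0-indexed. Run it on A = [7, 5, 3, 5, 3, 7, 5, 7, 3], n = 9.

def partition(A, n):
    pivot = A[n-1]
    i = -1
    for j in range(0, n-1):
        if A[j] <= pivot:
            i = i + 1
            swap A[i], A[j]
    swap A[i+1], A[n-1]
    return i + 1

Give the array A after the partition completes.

pivot=3, i=-1
j=0: 7>3, skip
j=1: 5>3, skip
j=2: 3≤3, i=0, swap(0,2) ⇒ [3, 5, 7, 5, 3, 7, 5, 7, 3]
j=3: 5>3, skip
j=4: 3≤3, i=1, swap(1,4) ⇒ [3, 3, 7, 5, 5, 7, 5, 7, 3]
j=5: 7>3, skip
j=6: 5>3, skip
j=7: 7>3, skip
swap(2,8) ⇒ [3, 3, 3, 5, 5, 7, 5, 7, 7]; return 2

[3, 3, 3, 5, 5, 7, 5, 7, 7]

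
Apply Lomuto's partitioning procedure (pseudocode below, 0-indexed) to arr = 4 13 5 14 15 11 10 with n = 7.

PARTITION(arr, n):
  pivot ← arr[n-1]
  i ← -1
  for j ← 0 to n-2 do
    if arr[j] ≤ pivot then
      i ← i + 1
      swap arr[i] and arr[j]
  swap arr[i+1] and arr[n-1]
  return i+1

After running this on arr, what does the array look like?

pivot = arr[6] = 10; i = -1
j=0: arr[0]=4 ≤ 10 → i=0, swap arr[0],arr[0] (no change) → 4 13 5 14 15 11 10
j=1: arr[1]=13 > 10 → no swap
j=2: arr[2]=5 ≤ 10 → i=1, swap arr[1],arr[2] → 4 5 13 14 15 11 10
j=3: arr[3]=14 > 10 → no swap
j=4: arr[4]=15 > 10 → no swap
j=5: arr[5]=11 > 10 → no swap
final swap arr[2],arr[6] → 4 5 10 14 15 11 13; return 2

4 5 10 14 15 11 13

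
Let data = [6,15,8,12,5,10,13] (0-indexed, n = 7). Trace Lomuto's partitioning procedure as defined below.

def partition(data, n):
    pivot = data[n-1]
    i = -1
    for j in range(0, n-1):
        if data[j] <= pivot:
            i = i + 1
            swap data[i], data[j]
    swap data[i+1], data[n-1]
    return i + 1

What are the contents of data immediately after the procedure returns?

pivot = data[6] = 13; i = -1
j=0: data[0]=6 ≤ 13 → i=0, swap data[0],data[0] (no change) → [6,15,8,12,5,10,13]
j=1: data[1]=15 > 13 → no swap
j=2: data[2]=8 ≤ 13 → i=1, swap data[1],data[2] → [6,8,15,12,5,10,13]
j=3: data[3]=12 ≤ 13 → i=2, swap data[2],data[3] → [6,8,12,15,5,10,13]
j=4: data[4]=5 ≤ 13 → i=3, swap data[3],data[4] → [6,8,12,5,15,10,13]
j=5: data[5]=10 ≤ 13 → i=4, swap data[4],data[5] → [6,8,12,5,10,15,13]
final swap data[5],data[6] → [6,8,12,5,10,13,15]; return 5

[6,8,12,5,10,13,15]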